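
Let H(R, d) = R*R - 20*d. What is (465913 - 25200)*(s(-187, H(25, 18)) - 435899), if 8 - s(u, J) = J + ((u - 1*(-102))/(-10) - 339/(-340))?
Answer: -65356093599797/340 ≈ -1.9222e+11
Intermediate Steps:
H(R, d) = R**2 - 20*d
s(u, J) = 5849/340 - J + u/10 (s(u, J) = 8 - (J + ((u - 1*(-102))/(-10) - 339/(-340))) = 8 - (J + ((u + 102)*(-1/10) - 339*(-1/340))) = 8 - (J + ((102 + u)*(-1/10) + 339/340)) = 8 - (J + ((-51/5 - u/10) + 339/340)) = 8 - (J + (-3129/340 - u/10)) = 8 - (-3129/340 + J - u/10) = 8 + (3129/340 - J + u/10) = 5849/340 - J + u/10)
(465913 - 25200)*(s(-187, H(25, 18)) - 435899) = (465913 - 25200)*((5849/340 - (25**2 - 20*18) + (1/10)*(-187)) - 435899) = 440713*((5849/340 - (625 - 360) - 187/10) - 435899) = 440713*((5849/340 - 1*265 - 187/10) - 435899) = 440713*((5849/340 - 265 - 187/10) - 435899) = 440713*(-90609/340 - 435899) = 440713*(-148296269/340) = -65356093599797/340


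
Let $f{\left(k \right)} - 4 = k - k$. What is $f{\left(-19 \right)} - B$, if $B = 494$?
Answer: $-490$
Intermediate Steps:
$f{\left(k \right)} = 4$ ($f{\left(k \right)} = 4 + \left(k - k\right) = 4 + 0 = 4$)
$f{\left(-19 \right)} - B = 4 - 494 = -490$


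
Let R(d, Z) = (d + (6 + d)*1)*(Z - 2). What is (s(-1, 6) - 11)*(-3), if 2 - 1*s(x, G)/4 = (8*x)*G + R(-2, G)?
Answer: -471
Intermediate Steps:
R(d, Z) = (-2 + Z)*(6 + 2*d) (R(d, Z) = (d + (6 + d))*(-2 + Z) = (6 + 2*d)*(-2 + Z) = (-2 + Z)*(6 + 2*d))
s(x, G) = 24 - 8*G - 32*G*x (s(x, G) = 8 - 4*((8*x)*G + (-12 - 4*(-2) + 6*G + 2*G*(-2))) = 8 - 4*(8*G*x + (-12 + 8 + 6*G - 4*G)) = 8 - 4*(8*G*x + (-4 + 2*G)) = 8 - 4*(-4 + 2*G + 8*G*x) = 8 + (16 - 8*G - 32*G*x) = 24 - 8*G - 32*G*x)
(s(-1, 6) - 11)*(-3) = ((24 - 8*6 - 32*6*(-1)) - 11)*(-3) = ((24 - 48 + 192) - 11)*(-3) = (168 - 11)*(-3) = 157*(-3) = -471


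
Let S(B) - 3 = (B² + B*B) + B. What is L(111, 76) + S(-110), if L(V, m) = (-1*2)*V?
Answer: 23871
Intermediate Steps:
S(B) = 3 + B + 2*B² (S(B) = 3 + ((B² + B*B) + B) = 3 + ((B² + B²) + B) = 3 + (2*B² + B) = 3 + (B + 2*B²) = 3 + B + 2*B²)
L(V, m) = -2*V
L(111, 76) + S(-110) = -2*111 + (3 - 110 + 2*(-110)²) = -222 + (3 - 110 + 2*12100) = -222 + (3 - 110 + 24200) = -222 + 24093 = 23871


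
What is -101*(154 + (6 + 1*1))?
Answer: -16261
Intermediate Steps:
-101*(154 + (6 + 1*1)) = -101*(154 + (6 + 1)) = -101*(154 + 7) = -101*161 = -16261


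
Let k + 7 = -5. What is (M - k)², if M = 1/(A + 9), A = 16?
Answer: 90601/625 ≈ 144.96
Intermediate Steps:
M = 1/25 (M = 1/(16 + 9) = 1/25 ≈ 0.040000)
k = -12 (k = -7 - 5 = -12)
(M - k)² = (1/25 - 1*(-12))² = (1/25 + 12)² = (301/25)² = 90601/625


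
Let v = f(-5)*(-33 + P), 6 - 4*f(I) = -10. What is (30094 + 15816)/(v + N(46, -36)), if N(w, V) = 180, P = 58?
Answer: 4591/28 ≈ 163.96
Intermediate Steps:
f(I) = 4 (f(I) = 3/2 - 1/4*(-10) = 3/2 + 5/2 = 4)
v = 100 (v = 4*(-33 + 58) = 4*25 = 100)
(30094 + 15816)/(v + N(46, -36)) = (30094 + 15816)/(100 + 180) = 45910/280 = 45910*(1/280) = 4591/28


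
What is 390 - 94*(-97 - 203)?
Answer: 28590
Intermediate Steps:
390 - 94*(-97 - 203) = 390 - 94*(-300) = 390 + 28200 = 28590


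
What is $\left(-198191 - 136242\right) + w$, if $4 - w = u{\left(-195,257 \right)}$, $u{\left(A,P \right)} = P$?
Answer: $-334686$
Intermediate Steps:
$w = -253$ ($w = 4 - 257 = -253$)
$\left(-198191 - 136242\right) + w = \left(-198191 - 136242\right) - 253 = -334433 - 253 = -334686$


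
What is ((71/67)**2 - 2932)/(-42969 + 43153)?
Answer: -13156707/825976 ≈ -15.929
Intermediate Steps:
((71/67)**2 - 2932)/(-42969 + 43153) = ((71*(1/67))**2 - 2932)/184 = ((71/67)**2 - 2932)*(1/184) = (5041/4489 - 2932)*(1/184) = -13156707/4489*1/184 = -13156707/825976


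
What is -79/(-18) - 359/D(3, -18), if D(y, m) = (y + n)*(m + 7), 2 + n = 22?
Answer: 26449/4554 ≈ 5.8079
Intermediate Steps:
n = 20 (n = -2 + 22 = 20)
D(y, m) = (7 + m)*(20 + y) (D(y, m) = (y + 20)*(m + 7) = (20 + y)*(7 + m) = (7 + m)*(20 + y))
-79/(-18) - 359/D(3, -18) = -79/(-18) - 359/(140 + 7*3 + 20*(-18) - 18*3) = -79*(-1/18) - 359/(140 + 21 - 360 - 54) = 79/18 - 359/(-253) = 79/18 - 359*(-1/253) = 79/18 + 359/253 = 26449/4554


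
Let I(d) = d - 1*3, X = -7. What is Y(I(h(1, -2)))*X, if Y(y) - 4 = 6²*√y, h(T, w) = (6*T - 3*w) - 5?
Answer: -532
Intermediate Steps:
h(T, w) = -5 - 3*w + 6*T (h(T, w) = (-3*w + 6*T) - 5 = -5 - 3*w + 6*T)
I(d) = -3 + d (I(d) = d - 3 = -3 + d)
Y(y) = 4 + 36*√y (Y(y) = 4 + 6²*√y = 4 + 36*√y)
Y(I(h(1, -2)))*X = (4 + 36*√(-3 + (-5 - 3*(-2) + 6*1)))*(-7) = (4 + 36*√(-3 + (-5 + 6 + 6)))*(-7) = (4 + 36*√(-3 + 7))*(-7) = (4 + 36*√4)*(-7) = (4 + 36*2)*(-7) = (4 + 72)*(-7) = 76*(-7) = -532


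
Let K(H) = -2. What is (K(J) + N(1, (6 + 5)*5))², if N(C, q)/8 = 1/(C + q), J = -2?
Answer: 169/49 ≈ 3.4490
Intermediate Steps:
N(C, q) = 8/(C + q)
(K(J) + N(1, (6 + 5)*5))² = (-2 + 8/(1 + (6 + 5)*5))² = (-2 + 8/(1 + 11*5))² = (-2 + 8/(1 + 55))² = (-2 + 8/56)² = (-2 + 8*(1/56))² = (-2 + ⅐)² = (-13/7)² = 169/49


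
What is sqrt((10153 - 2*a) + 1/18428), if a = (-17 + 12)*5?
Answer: sqrt(866212217195)/9214 ≈ 101.01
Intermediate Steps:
a = -25 (a = -5*5 = -25)
sqrt((10153 - 2*a) + 1/18428) = sqrt((10153 - 2*(-25)) + 1/18428) = sqrt((10153 - 1*(-50)) + 1/18428) = sqrt((10153 + 50) + 1/18428) = sqrt(10203 + 1/18428) = sqrt(188020885/18428) = sqrt(866212217195)/9214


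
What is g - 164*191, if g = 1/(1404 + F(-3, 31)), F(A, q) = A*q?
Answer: -41065763/1311 ≈ -31324.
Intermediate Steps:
g = 1/1311 (g = 1/(1404 - 3*31) = 1/(1404 - 93) = 1/1311 ≈ 0.00076278)
g - 164*191 = 1/1311 - 164*191 = 1/1311 - 31324 = -41065763/1311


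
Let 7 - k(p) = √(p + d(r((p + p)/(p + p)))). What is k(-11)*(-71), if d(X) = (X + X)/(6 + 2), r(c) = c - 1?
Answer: -497 + 71*I*√11 ≈ -497.0 + 235.48*I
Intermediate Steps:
r(c) = -1 + c
d(X) = X/4 (d(X) = (2*X)/8 = (2*X)*(⅛) = X/4)
k(p) = 7 - √p (k(p) = 7 - √(p + (-1 + (p + p)/(p + p))/4) = 7 - √(p + (-1 + (2*p)/((2*p)))/4) = 7 - √(p + (-1 + (2*p)*(1/(2*p)))/4) = 7 - √(p + (-1 + 1)/4) = 7 - √(p + (¼)*0) = 7 - √(p + 0) = 7 - √p)
k(-11)*(-71) = (7 - √(-11))*(-71) = (7 - I*√11)*(-71) = -497 + 71*I*√11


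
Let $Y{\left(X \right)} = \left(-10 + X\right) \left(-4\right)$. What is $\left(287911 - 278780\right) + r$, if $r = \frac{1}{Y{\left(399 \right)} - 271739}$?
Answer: $\frac{2495456644}{273295} \approx 9131.0$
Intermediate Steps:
$Y{\left(X \right)} = 40 - 4 X$
$r = - \frac{1}{273295}$ ($r = \frac{1}{\left(40 - 1596\right) - 271739} = \frac{1}{-1556 - 271739} = \frac{1}{-273295} = - \frac{1}{273295} \approx -3.659 \cdot 10^{-6}$)
$\left(287911 - 278780\right) + r = \left(287911 - 278780\right) - \frac{1}{273295} = 9131 - \frac{1}{273295} = \frac{2495456644}{273295}$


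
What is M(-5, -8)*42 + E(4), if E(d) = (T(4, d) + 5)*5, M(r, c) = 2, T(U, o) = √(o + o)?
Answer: 109 + 10*√2 ≈ 123.14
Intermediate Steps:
T(U, o) = √2*√o (T(U, o) = √(2*o) = √2*√o)
E(d) = 25 + 5*√2*√d (E(d) = (√2*√d + 5)*5 = (5 + √2*√d)*5 = 25 + 5*√2*√d)
M(-5, -8)*42 + E(4) = 2*42 + (25 + 5*√2*√4) = 84 + (25 + 5*√2*2) = 84 + (25 + 10*√2) = 109 + 10*√2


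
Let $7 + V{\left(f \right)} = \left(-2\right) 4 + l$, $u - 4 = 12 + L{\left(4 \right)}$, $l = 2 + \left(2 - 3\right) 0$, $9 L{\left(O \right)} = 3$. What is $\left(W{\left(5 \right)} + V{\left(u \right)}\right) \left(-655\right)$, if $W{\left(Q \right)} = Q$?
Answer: $5240$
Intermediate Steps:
$L{\left(O \right)} = \frac{1}{3}$ ($L{\left(O \right)} = \frac{1}{9} \cdot 3 = \frac{1}{3}$)
$l = 2$ ($l = 2 + \left(2 - 3\right) 0 = 2 - 0 = 2 + 0 = 2$)
$u = \frac{49}{3}$ ($u = 4 + \left(12 + \frac{1}{3}\right) = 4 + \frac{37}{3} = \frac{49}{3} \approx 16.333$)
$V{\left(f \right)} = -13$ ($V{\left(f \right)} = -7 + \left(\left(-2\right) 4 + 2\right) = -7 + \left(-8 + 2\right) = -7 - 6 = -13$)
$\left(W{\left(5 \right)} + V{\left(u \right)}\right) \left(-655\right) = \left(5 - 13\right) \left(-655\right) = \left(-8\right) \left(-655\right) = 5240$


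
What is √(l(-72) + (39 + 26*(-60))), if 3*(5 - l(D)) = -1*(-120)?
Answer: 2*I*√389 ≈ 39.446*I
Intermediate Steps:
l(D) = -35 (l(D) = 5 - (-1)*(-120)/3 = 5 - ⅓*120 = 5 - 40 = -35)
√(l(-72) + (39 + 26*(-60))) = √(-35 + (39 + 26*(-60))) = √(-35 + (39 - 1560)) = √(-35 - 1521) = √(-1556) = 2*I*√389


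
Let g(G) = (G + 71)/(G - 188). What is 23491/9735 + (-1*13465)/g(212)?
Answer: -3139314647/2755005 ≈ -1139.5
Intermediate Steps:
g(G) = (71 + G)/(-188 + G)
23491/9735 + (-1*13465)/g(212) = 23491/9735 + (-1*13465)/(((71 + 212)/(-188 + 212))) = 23491*(1/9735) - 13465/(283/24) = 23491/9735 - 13465/((1/24)*283) = 23491/9735 - 13465/283/24 = 23491/9735 - 13465*24/283 = 23491/9735 - 323160/283 = -3139314647/2755005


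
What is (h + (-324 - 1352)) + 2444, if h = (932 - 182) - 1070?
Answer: 448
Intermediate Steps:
h = -320 (h = 750 - 1070 = -320)
(h + (-324 - 1352)) + 2444 = (-320 + (-324 - 1352)) + 2444 = (-320 - 1676) + 2444 = -1996 + 2444 = 448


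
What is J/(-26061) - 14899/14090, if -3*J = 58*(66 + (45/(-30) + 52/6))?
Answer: -3315165761/3304795410 ≈ -1.0031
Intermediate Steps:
J = -12731/9 (J = -58*(66 + (45/(-30) + 52/6))/3 = -58*(66 + (45*(-1/30) + 52*(⅙)))/3 = -58*(66 + (-3/2 + 26/3))/3 = -58*(66 + 43/6)/3 = -58*439/(3*6) = -⅓*12731/3 = -12731/9 ≈ -1414.6)
J/(-26061) - 14899/14090 = -12731/9/(-26061) - 14899/14090 = -12731/9*(-1/26061) - 14899*1/14090 = 12731/234549 - 14899/14090 = -3315165761/3304795410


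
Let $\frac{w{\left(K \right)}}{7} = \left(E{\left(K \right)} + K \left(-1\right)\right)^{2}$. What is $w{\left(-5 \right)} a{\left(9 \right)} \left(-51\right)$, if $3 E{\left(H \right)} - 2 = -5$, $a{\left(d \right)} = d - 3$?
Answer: $-34272$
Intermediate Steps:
$a{\left(d \right)} = -3 + d$
$E{\left(H \right)} = -1$ ($E{\left(H \right)} = \frac{2}{3} + \frac{1}{3} \left(-5\right) = \frac{2}{3} - \frac{5}{3} = -1$)
$w{\left(K \right)} = 7 \left(-1 - K\right)^{2}$ ($w{\left(K \right)} = 7 \left(-1 + K \left(-1\right)\right)^{2} = 7 \left(-1 - K\right)^{2}$)
$w{\left(-5 \right)} a{\left(9 \right)} \left(-51\right) = 7 \left(1 - 5\right)^{2} \left(-3 + 9\right) \left(-51\right) = 7 \left(-4\right)^{2} \cdot 6 \left(-51\right) = 7 \cdot 16 \cdot 6 \left(-51\right) = 112 \cdot 6 \left(-51\right) = 672 \left(-51\right) = -34272$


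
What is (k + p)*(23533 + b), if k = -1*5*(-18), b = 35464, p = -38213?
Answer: -2249142631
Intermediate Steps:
k = 90 (k = -5*(-18) = 90)
(k + p)*(23533 + b) = (90 - 38213)*(23533 + 35464) = -38123*58997 = -2249142631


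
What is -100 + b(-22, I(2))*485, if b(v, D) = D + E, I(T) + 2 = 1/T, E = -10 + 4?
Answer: -7475/2 ≈ -3737.5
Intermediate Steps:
E = -6
I(T) = -2 + 1/T
b(v, D) = -6 + D (b(v, D) = D - 6 = -6 + D)
-100 + b(-22, I(2))*485 = -100 + (-6 + (-2 + 1/2))*485 = -100 + (-6 + (-2 + ½))*485 = -100 + (-6 - 3/2)*485 = -100 - 15/2*485 = -100 - 7275/2 = -7475/2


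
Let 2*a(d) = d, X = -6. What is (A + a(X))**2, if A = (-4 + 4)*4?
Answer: 9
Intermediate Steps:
a(d) = d/2
A = 0 (A = 0*4 = 0)
(A + a(X))**2 = (0 + (1/2)*(-6))**2 = (0 - 3)**2 = (-3)**2 = 9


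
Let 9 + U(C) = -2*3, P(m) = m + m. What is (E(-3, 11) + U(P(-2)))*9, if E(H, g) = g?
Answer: -36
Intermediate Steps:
P(m) = 2*m
U(C) = -15 (U(C) = -9 - 2*3 = -9 - 6 = -15)
(E(-3, 11) + U(P(-2)))*9 = (11 - 15)*9 = -4*9 = -36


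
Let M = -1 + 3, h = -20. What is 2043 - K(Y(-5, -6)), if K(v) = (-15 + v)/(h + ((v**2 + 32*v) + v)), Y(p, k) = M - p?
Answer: 132797/65 ≈ 2043.0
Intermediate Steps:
M = 2
Y(p, k) = 2 - p
K(v) = (-15 + v)/(-20 + v**2 + 33*v) (K(v) = (-15 + v)/(-20 + ((v**2 + 32*v) + v)) = (-15 + v)/(-20 + (v**2 + 33*v)) = (-15 + v)/(-20 + v**2 + 33*v))
2043 - K(Y(-5, -6)) = 2043 - (-15 + (2 - 1*(-5)))/(-20 + (2 - 1*(-5))**2 + 33*(2 - 1*(-5))) = 2043 - (-15 + (2 + 5))/(-20 + (2 + 5)**2 + 33*(2 + 5)) = 2043 - (-15 + 7)/(-20 + 7**2 + 33*7) = 2043 - (-8)/(-20 + 49 + 231) = 2043 - (-8)/260 = 2043 - 1*(-2/65) = 2043 + 2/65 = 132797/65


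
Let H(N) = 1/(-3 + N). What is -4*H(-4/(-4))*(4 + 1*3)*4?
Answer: 56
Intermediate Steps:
-4*H(-4/(-4))*(4 + 1*3)*4 = -4*(4 + 1*3)/(-3 - 4/(-4))*4 = -4*(4 + 3)/(-3 - 4*(-¼))*4 = -4*7/(-3 + 1)*4 = -4*7/(-2)*4 = -(-2)*7*4 = -4*(-7/2)*4 = 14*4 = 56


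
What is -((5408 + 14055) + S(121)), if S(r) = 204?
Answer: -19667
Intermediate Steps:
-((5408 + 14055) + S(121)) = -((5408 + 14055) + 204) = -(19463 + 204) = -1*19667 = -19667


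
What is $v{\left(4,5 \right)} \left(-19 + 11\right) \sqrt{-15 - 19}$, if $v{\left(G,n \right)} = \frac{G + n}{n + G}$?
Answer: $- 8 i \sqrt{34} \approx - 46.648 i$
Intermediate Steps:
$v{\left(G,n \right)} = 1$ ($v{\left(G,n \right)} = \frac{G + n}{G + n} = 1$)
$v{\left(4,5 \right)} \left(-19 + 11\right) \sqrt{-15 - 19} = 1 \left(-19 + 11\right) \sqrt{-15 - 19} = 1 \left(-8\right) \sqrt{-34} = - 8 i \sqrt{34}$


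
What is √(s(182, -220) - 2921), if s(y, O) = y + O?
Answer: I*√2959 ≈ 54.397*I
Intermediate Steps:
s(y, O) = O + y
√(s(182, -220) - 2921) = √((-220 + 182) - 2921) = √(-38 - 2921) = √(-2959) = I*√2959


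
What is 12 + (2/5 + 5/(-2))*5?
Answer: 3/2 ≈ 1.5000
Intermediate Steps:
12 + (2/5 + 5/(-2))*5 = 12 + (2*(1/5) + 5*(-1/2))*5 = 12 + (2/5 - 5/2)*5 = 12 - 21/10*5 = 12 - 21/2 = 3/2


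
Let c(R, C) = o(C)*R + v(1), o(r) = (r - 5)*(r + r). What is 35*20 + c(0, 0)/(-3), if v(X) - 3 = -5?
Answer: 2102/3 ≈ 700.67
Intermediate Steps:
o(r) = 2*r*(-5 + r) (o(r) = (-5 + r)*(2*r) = 2*r*(-5 + r))
v(X) = -2 (v(X) = 3 - 5 = -2)
c(R, C) = -2 + 2*C*R*(-5 + C) (c(R, C) = (2*C*(-5 + C))*R - 2 = 2*C*R*(-5 + C) - 2 = -2 + 2*C*R*(-5 + C))
35*20 + c(0, 0)/(-3) = 35*20 + (-2 + 2*0*0*(-5 + 0))/(-3) = 700 + (-2 + 2*0*0*(-5))*(-⅓) = 700 + (-2 + 0)*(-⅓) = 700 - 2*(-⅓) = 700 + ⅔ = 2102/3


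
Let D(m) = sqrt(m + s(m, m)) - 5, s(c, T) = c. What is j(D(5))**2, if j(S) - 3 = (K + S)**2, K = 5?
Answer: 169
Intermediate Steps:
D(m) = -5 + sqrt(2)*sqrt(m) (D(m) = sqrt(m + m) - 5 = sqrt(2*m) - 5 = sqrt(2)*sqrt(m) - 5 = -5 + sqrt(2)*sqrt(m))
j(S) = 3 + (5 + S)**2
j(D(5))**2 = (3 + (5 + (-5 + sqrt(2)*sqrt(5)))**2)**2 = (3 + (5 + (-5 + sqrt(10)))**2)**2 = (3 + (sqrt(10))**2)**2 = (3 + 10)**2 = 13**2 = 169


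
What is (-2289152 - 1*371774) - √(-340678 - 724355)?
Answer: -2660926 - 3*I*√118337 ≈ -2.6609e+6 - 1032.0*I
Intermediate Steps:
(-2289152 - 1*371774) - √(-340678 - 724355) = (-2289152 - 371774) - √(-1065033) = -2660926 - 3*I*√118337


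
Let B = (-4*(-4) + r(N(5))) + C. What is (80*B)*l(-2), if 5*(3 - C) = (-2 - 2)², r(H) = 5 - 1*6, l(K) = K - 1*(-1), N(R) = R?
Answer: -1184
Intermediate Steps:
l(K) = 1 + K (l(K) = K + 1 = 1 + K)
r(H) = -1 (r(H) = 5 - 6 = -1)
C = -⅕ (C = 3 - (-2 - 2)²/5 = 3 - ⅕*(-4)² = 3 - ⅕*16 = 3 - 16/5 = -⅕ ≈ -0.20000)
B = 74/5 (B = (-4*(-4) - 1) - ⅕ = (16 - 1) - ⅕ = 15 - ⅕ = 74/5 ≈ 14.800)
(80*B)*l(-2) = (80*(74/5))*(1 - 2) = 1184*(-1) = -1184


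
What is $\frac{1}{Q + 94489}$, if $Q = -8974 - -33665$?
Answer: $\frac{1}{119180} \approx 8.3907 \cdot 10^{-6}$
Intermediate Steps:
$Q = 24691$ ($Q = -8974 + 33665 = 24691$)
$\frac{1}{Q + 94489} = \frac{1}{24691 + 94489} = \frac{1}{119180}$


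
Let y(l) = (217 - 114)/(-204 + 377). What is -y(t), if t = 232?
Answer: -103/173 ≈ -0.59538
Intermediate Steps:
y(l) = 103/173
-y(t) = -1*103/173 = -103/173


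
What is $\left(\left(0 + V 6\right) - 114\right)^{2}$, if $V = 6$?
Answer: $6084$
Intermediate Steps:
$\left(\left(0 + V 6\right) - 114\right)^{2} = \left(\left(0 + 6 \cdot 6\right) - 114\right)^{2} = \left(\left(0 + 36\right) - 114\right)^{2} = \left(36 - 114\right)^{2} = \left(-78\right)^{2} = 6084$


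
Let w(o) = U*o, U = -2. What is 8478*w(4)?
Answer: -67824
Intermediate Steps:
w(o) = -2*o
8478*w(4) = 8478*(-2*4) = 8478*(-8) = -67824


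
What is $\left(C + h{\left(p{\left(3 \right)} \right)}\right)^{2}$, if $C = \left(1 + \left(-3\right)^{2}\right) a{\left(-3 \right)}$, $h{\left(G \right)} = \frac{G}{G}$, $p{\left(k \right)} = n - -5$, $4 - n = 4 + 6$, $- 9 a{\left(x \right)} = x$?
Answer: $\frac{169}{9} \approx 18.778$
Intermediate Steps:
$a{\left(x \right)} = - \frac{x}{9}$
$n = -6$ ($n = 4 - \left(4 + 6\right) = 4 - 10 = -6$)
$p{\left(k \right)} = -1$ ($p{\left(k \right)} = -6 - -5 = -6 + 5 = -1$)
$h{\left(G \right)} = 1$
$C = \frac{10}{3}$ ($C = \left(1 + \left(-3\right)^{2}\right) \left(\left(- \frac{1}{9}\right) \left(-3\right)\right) = \left(1 + 9\right) \frac{1}{3} = 10 \cdot \frac{1}{3} = \frac{10}{3} \approx 3.3333$)
$\left(C + h{\left(p{\left(3 \right)} \right)}\right)^{2} = \left(\frac{10}{3} + 1\right)^{2} = \left(\frac{13}{3}\right)^{2} = \frac{169}{9}$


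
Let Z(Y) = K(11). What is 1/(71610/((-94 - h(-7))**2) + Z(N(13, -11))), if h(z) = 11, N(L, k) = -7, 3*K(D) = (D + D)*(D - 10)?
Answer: 35/484 ≈ 0.072314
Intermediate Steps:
K(D) = 2*D*(-10 + D)/3 (K(D) = ((D + D)*(D - 10))/3 = ((2*D)*(-10 + D))/3 = (2*D*(-10 + D))/3 = 2*D*(-10 + D)/3)
Z(Y) = 22/3 (Z(Y) = (2/3)*11*(-10 + 11) = (2/3)*11*1 = 22/3)
1/(71610/((-94 - h(-7))**2) + Z(N(13, -11))) = 1/(71610/((-94 - 1*11)**2) + 22/3) = 1/(71610/((-94 - 11)**2) + 22/3) = 1/(71610/((-105)**2) + 22/3) = 1/(71610/11025 + 22/3) = 1/(71610*(1/11025) + 22/3) = 1/(682/105 + 22/3) = 1/(484/35) = 35/484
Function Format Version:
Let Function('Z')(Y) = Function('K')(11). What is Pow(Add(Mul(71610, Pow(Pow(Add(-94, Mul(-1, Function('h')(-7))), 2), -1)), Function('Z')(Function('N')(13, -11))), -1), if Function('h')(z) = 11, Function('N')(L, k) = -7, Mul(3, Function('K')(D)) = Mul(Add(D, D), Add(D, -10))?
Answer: Rational(35, 484) ≈ 0.072314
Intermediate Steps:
Function('K')(D) = Mul(Rational(2, 3), D, Add(-10, D)) (Function('K')(D) = Mul(Rational(1, 3), Mul(Add(D, D), Add(D, -10))) = Mul(Rational(1, 3), Mul(Mul(2, D), Add(-10, D))) = Mul(Rational(1, 3), Mul(2, D, Add(-10, D))) = Mul(Rational(2, 3), D, Add(-10, D)))
Function('Z')(Y) = Rational(22, 3) (Function('Z')(Y) = Mul(Rational(2, 3), 11, Add(-10, 11)) = Mul(Rational(2, 3), 11, 1) = Rational(22, 3))
Pow(Add(Mul(71610, Pow(Pow(Add(-94, Mul(-1, Function('h')(-7))), 2), -1)), Function('Z')(Function('N')(13, -11))), -1) = Pow(Add(Mul(71610, Pow(Pow(Add(-94, Mul(-1, 11)), 2), -1)), Rational(22, 3)), -1) = Pow(Add(Mul(71610, Pow(Pow(Add(-94, -11), 2), -1)), Rational(22, 3)), -1) = Pow(Add(Mul(71610, Pow(Pow(-105, 2), -1)), Rational(22, 3)), -1) = Pow(Add(Mul(71610, Pow(11025, -1)), Rational(22, 3)), -1) = Pow(Add(Mul(71610, Rational(1, 11025)), Rational(22, 3)), -1) = Pow(Add(Rational(682, 105), Rational(22, 3)), -1) = Pow(Rational(484, 35), -1) = Rational(35, 484)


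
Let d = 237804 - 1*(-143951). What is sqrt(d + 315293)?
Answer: 178*sqrt(22) ≈ 834.89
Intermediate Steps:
d = 381755 (d = 237804 + 143951 = 381755)
sqrt(d + 315293) = sqrt(381755 + 315293) = sqrt(697048) = 178*sqrt(22)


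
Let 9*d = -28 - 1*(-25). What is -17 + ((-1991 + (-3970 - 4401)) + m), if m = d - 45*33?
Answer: -35593/3 ≈ -11864.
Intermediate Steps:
d = -1/3 (d = (-28 - 1*(-25))/9 = (-28 + 25)/9 = (1/9)*(-3) = -1/3 ≈ -0.33333)
m = -4456/3 (m = -1/3 - 45*33 = -1/3 - 1485 = -4456/3 ≈ -1485.3)
-17 + ((-1991 + (-3970 - 4401)) + m) = -17 + ((-1991 + (-3970 - 4401)) - 4456/3) = -17 + ((-1991 - 8371) - 4456/3) = -17 + (-10362 - 4456/3) = -17 - 35542/3 = -35593/3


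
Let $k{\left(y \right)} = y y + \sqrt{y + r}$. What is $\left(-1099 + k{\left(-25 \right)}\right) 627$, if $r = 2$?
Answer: $-297198 + 627 i \sqrt{23} \approx -2.972 \cdot 10^{5} + 3007.0 i$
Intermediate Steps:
$k{\left(y \right)} = y^{2} + \sqrt{2 + y}$ ($k{\left(y \right)} = y y + \sqrt{y + 2} = y^{2} + \sqrt{2 + y}$)
$\left(-1099 + k{\left(-25 \right)}\right) 627 = \left(-1099 + \left(\left(-25\right)^{2} + \sqrt{2 - 25}\right)\right) 627 = \left(-1099 + \left(625 + \sqrt{-23}\right)\right) 627 = \left(-1099 + \left(625 + i \sqrt{23}\right)\right) 627 = \left(-474 + i \sqrt{23}\right) 627 = -297198 + 627 i \sqrt{23}$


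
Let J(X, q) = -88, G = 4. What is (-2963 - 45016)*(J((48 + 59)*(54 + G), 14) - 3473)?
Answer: 170853219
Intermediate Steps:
(-2963 - 45016)*(J((48 + 59)*(54 + G), 14) - 3473) = (-2963 - 45016)*(-88 - 3473) = -47979*(-3561) = 170853219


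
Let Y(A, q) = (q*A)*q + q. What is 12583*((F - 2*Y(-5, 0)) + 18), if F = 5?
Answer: 289409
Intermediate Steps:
Y(A, q) = q + A*q² (Y(A, q) = (A*q)*q + q = A*q² + q = q + A*q²)
12583*((F - 2*Y(-5, 0)) + 18) = 12583*((5 - 0*(1 - 5*0)) + 18) = 12583*((5 - 0*(1 + 0)) + 18) = 12583*((5 - 0) + 18) = 12583*((5 - 2*0) + 18) = 12583*((5 + 0) + 18) = 12583*(5 + 18) = 12583*23 = 289409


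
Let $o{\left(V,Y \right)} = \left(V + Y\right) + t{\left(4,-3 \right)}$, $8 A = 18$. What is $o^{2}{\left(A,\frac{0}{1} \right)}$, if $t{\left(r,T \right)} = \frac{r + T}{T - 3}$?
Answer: $\frac{625}{144} \approx 4.3403$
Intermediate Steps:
$t{\left(r,T \right)} = \frac{T + r}{-3 + T}$
$A = \frac{9}{4}$ ($A = \frac{1}{8} \cdot 18 = \frac{9}{4} \approx 2.25$)
$o{\left(V,Y \right)} = - \frac{1}{6} + V + Y$ ($o{\left(V,Y \right)} = \left(V + Y\right) + \frac{-3 + 4}{-3 - 3} = \left(V + Y\right) + \frac{1}{-6} \cdot 1 = \left(V + Y\right) - \frac{1}{6} = - \frac{1}{6} + V + Y$)
$o^{2}{\left(A,\frac{0}{1} \right)} = \left(- \frac{1}{6} + \frac{9}{4} + \frac{0}{1}\right)^{2} = \left(- \frac{1}{6} + \frac{9}{4} + 0 \cdot 1\right)^{2} = \left(- \frac{1}{6} + \frac{9}{4} + 0\right)^{2} = \left(\frac{25}{12}\right)^{2} = \frac{625}{144}$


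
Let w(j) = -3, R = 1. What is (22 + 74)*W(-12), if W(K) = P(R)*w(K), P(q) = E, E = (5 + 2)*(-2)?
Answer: 4032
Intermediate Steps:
E = -14 (E = 7*(-2) = -14)
P(q) = -14
W(K) = 42 (W(K) = -14*(-3) = 42)
(22 + 74)*W(-12) = (22 + 74)*42 = 96*42 = 4032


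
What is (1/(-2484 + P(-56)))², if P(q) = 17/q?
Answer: 3136/19354652641 ≈ 1.6203e-7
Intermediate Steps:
(1/(-2484 + P(-56)))² = (1/(-2484 + 17/(-56)))² = (1/(-2484 + 17*(-1/56)))² = (1/(-2484 - 17/56))² = (1/(-139121/56))² = (-56/139121)² = 3136/19354652641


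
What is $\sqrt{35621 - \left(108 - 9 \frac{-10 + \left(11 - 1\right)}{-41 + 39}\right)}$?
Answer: $\sqrt{35513} \approx 188.45$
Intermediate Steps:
$\sqrt{35621 - \left(108 - 9 \frac{-10 + \left(11 - 1\right)}{-41 + 39}\right)} = \sqrt{35621 - \left(108 - 9 \frac{-10 + \left(11 - 1\right)}{-2}\right)} = \sqrt{35621 - \left(108 - 9 \left(-10 + 10\right) \left(- \frac{1}{2}\right)\right)} = \sqrt{35621 - \left(108 - 9 \cdot 0 \left(- \frac{1}{2}\right)\right)} = \sqrt{35621 + \left(-108 + 9 \cdot 0\right)} = \sqrt{35621 + \left(-108 + 0\right)} = \sqrt{35621 - 108} = \sqrt{35513}$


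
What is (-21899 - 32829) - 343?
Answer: -55071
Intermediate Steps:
(-21899 - 32829) - 343 = -54728 - 343 = -55071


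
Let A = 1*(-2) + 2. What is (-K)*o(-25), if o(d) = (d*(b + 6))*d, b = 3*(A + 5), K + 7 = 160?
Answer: -2008125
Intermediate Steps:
K = 153 (K = -7 + 160 = 153)
A = 0 (A = -2 + 2 = 0)
b = 15 (b = 3*(0 + 5) = 3*5 = 15)
o(d) = 21*d² (o(d) = (d*(15 + 6))*d = (d*21)*d = (21*d)*d = 21*d²)
(-K)*o(-25) = (-1*153)*(21*(-25)²) = -3213*625 = -153*13125 = -2008125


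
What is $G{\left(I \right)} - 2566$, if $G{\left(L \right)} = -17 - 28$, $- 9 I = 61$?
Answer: $-2611$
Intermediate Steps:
$I = - \frac{61}{9}$ ($I = \left(- \frac{1}{9}\right) 61 = - \frac{61}{9} \approx -6.7778$)
$G{\left(L \right)} = -45$ ($G{\left(L \right)} = -17 - 28 = -45$)
$G{\left(I \right)} - 2566 = -45 - 2566 = -2611$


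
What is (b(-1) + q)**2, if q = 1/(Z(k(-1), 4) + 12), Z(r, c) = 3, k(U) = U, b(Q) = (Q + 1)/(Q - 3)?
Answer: 1/225 ≈ 0.0044444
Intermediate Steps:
b(Q) = (1 + Q)/(-3 + Q)
q = 1/15 (q = 1/(3 + 12) = 1/15 ≈ 0.066667)
(b(-1) + q)**2 = ((1 - 1)/(-3 - 1) + 1/15)**2 = (0/(-4) + 1/15)**2 = (-1/4*0 + 1/15)**2 = (0 + 1/15)**2 = (1/15)**2 = 1/225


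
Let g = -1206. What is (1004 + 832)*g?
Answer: -2214216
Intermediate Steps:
(1004 + 832)*g = (1004 + 832)*(-1206) = 1836*(-1206) = -2214216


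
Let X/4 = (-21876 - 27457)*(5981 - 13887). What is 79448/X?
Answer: 9931/195013349 ≈ 5.0925e-5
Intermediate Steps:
X = 1560106792 (X = 4*((-21876 - 27457)*(5981 - 13887)) = 4*(-49333*(-7906)) = 4*390026698 = 1560106792)
79448/X = 79448/1560106792 = 79448*(1/1560106792) = 9931/195013349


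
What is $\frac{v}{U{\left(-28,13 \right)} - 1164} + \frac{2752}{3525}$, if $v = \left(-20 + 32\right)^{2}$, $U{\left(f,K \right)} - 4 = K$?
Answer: $\frac{2648944}{4043175} \approx 0.65516$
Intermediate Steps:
$U{\left(f,K \right)} = 4 + K$
$v = 144$ ($v = 12^{2} = 144$)
$\frac{v}{U{\left(-28,13 \right)} - 1164} + \frac{2752}{3525} = \frac{144}{\left(4 + 13\right) - 1164} + \frac{2752}{3525} = \frac{144}{17 - 1164} + 2752 \cdot \frac{1}{3525} = \frac{144}{-1147} + \frac{2752}{3525} = 144 \left(- \frac{1}{1147}\right) + \frac{2752}{3525} = - \frac{144}{1147} + \frac{2752}{3525} = \frac{2648944}{4043175}$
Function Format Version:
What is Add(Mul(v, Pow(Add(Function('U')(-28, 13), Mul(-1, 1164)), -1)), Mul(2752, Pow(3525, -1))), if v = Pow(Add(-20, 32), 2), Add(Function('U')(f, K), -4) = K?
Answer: Rational(2648944, 4043175) ≈ 0.65516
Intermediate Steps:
Function('U')(f, K) = Add(4, K)
v = 144 (v = Pow(12, 2) = 144)
Add(Mul(v, Pow(Add(Function('U')(-28, 13), Mul(-1, 1164)), -1)), Mul(2752, Pow(3525, -1))) = Add(Mul(144, Pow(Add(Add(4, 13), Mul(-1, 1164)), -1)), Mul(2752, Pow(3525, -1))) = Add(Mul(144, Pow(Add(17, -1164), -1)), Mul(2752, Rational(1, 3525))) = Add(Mul(144, Pow(-1147, -1)), Rational(2752, 3525)) = Add(Mul(144, Rational(-1, 1147)), Rational(2752, 3525)) = Add(Rational(-144, 1147), Rational(2752, 3525)) = Rational(2648944, 4043175)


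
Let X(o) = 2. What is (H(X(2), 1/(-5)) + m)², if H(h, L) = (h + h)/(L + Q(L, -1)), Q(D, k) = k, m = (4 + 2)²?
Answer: 9604/9 ≈ 1067.1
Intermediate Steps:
m = 36 (m = 6² = 36)
H(h, L) = 2*h/(-1 + L) (H(h, L) = (h + h)/(L - 1) = (2*h)/(-1 + L) = 2*h/(-1 + L))
(H(X(2), 1/(-5)) + m)² = (2*2/(-1 + 1/(-5)) + 36)² = (2*2/(-1 - ⅕) + 36)² = (2*2/(-6/5) + 36)² = (2*2*(-⅚) + 36)² = (-10/3 + 36)² = (98/3)² = 9604/9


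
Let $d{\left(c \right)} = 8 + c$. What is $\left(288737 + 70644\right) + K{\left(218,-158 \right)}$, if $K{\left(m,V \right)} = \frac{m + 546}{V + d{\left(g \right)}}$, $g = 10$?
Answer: $\frac{12578144}{35} \approx 3.5938 \cdot 10^{5}$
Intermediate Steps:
$K{\left(m,V \right)} = \frac{546 + m}{18 + V}$ ($K{\left(m,V \right)} = \frac{m + 546}{V + \left(8 + 10\right)} = \frac{546 + m}{V + 18} = \frac{546 + m}{18 + V}$)
$\left(288737 + 70644\right) + K{\left(218,-158 \right)} = \left(288737 + 70644\right) + \frac{546 + 218}{18 - 158} = 359381 + \frac{1}{-140} \cdot 764 = 359381 - \frac{191}{35} = \frac{12578144}{35}$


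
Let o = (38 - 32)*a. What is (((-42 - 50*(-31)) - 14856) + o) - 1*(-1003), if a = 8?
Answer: -12297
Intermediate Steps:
o = 48 (o = (38 - 32)*8 = 6*8 = 48)
(((-42 - 50*(-31)) - 14856) + o) - 1*(-1003) = (((-42 - 50*(-31)) - 14856) + 48) - 1*(-1003) = (((-42 + 1550) - 14856) + 48) + 1003 = ((1508 - 14856) + 48) + 1003 = (-13348 + 48) + 1003 = -13300 + 1003 = -12297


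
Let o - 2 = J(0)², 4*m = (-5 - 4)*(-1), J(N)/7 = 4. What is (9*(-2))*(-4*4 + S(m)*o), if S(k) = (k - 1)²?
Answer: -87273/4 ≈ -21818.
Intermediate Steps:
J(N) = 28 (J(N) = 7*4 = 28)
m = 9/4 (m = ((-5 - 4)*(-1))/4 = (-9*(-1))/4 = (¼)*9 = 9/4 ≈ 2.2500)
S(k) = (-1 + k)²
o = 786 (o = 2 + 28² = 2 + 784 = 786)
(9*(-2))*(-4*4 + S(m)*o) = (9*(-2))*(-4*4 + (-1 + 9/4)²*786) = -18*(-16 + (5/4)²*786) = -18*(-16 + (25/16)*786) = -18*(-16 + 9825/8) = -18*9697/8 = -87273/4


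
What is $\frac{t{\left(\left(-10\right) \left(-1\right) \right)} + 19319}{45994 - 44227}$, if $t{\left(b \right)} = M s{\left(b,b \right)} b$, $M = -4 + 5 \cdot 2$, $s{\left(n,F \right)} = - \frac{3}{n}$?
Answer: $\frac{19301}{1767} \approx 10.923$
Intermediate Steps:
$M = 6$ ($M = -4 + 10 = 6$)
$t{\left(b \right)} = -18$ ($t{\left(b \right)} = 6 \left(- \frac{3}{b}\right) b = - \frac{18}{b} b = -18$)
$\frac{t{\left(\left(-10\right) \left(-1\right) \right)} + 19319}{45994 - 44227} = \frac{-18 + 19319}{45994 - 44227} = \frac{19301}{1767}$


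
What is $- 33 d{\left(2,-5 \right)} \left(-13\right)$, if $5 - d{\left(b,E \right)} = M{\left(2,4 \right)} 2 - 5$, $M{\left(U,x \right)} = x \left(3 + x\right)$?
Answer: $-19734$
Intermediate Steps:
$d{\left(b,E \right)} = -46$ ($d{\left(b,E \right)} = 5 - \left(4 \left(3 + 4\right) 2 - 5\right) = 5 - \left(4 \cdot 7 \cdot 2 - 5\right) = 5 - \left(28 \cdot 2 - 5\right) = 5 - \left(56 - 5\right) = 5 - 51 = -46$)
$- 33 d{\left(2,-5 \right)} \left(-13\right) = \left(-33\right) \left(-46\right) \left(-13\right) = 1518 \left(-13\right) = -19734$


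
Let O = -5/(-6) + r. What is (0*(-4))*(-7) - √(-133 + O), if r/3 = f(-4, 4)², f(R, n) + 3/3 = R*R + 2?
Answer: -√26454/6 ≈ -27.108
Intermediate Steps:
f(R, n) = 1 + R² (f(R, n) = -1 + (R*R + 2) = -1 + (R² + 2) = -1 + (2 + R²) = 1 + R²)
r = 867 (r = 3*(1 + (-4)²)² = 3*(1 + 16)² = 3*17² = 3*289 = 867)
O = 5207/6 (O = -5/(-6) + 867 = -⅙*(-5) + 867 = ⅚ + 867 = 5207/6 ≈ 867.83)
(0*(-4))*(-7) - √(-133 + O) = (0*(-4))*(-7) - √(-133 + 5207/6) = 0*(-7) - √(4409/6) = 0 - √26454/6 = -√26454/6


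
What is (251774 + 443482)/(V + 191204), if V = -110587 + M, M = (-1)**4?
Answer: 347628/40309 ≈ 8.6241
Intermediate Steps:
M = 1
V = -110586 (V = -110587 + 1 = -110586)
(251774 + 443482)/(V + 191204) = (251774 + 443482)/(-110586 + 191204) = 695256/80618 = 695256*(1/80618) = 347628/40309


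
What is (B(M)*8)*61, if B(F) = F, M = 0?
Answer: 0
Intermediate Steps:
(B(M)*8)*61 = (0*8)*61 = 0*61 = 0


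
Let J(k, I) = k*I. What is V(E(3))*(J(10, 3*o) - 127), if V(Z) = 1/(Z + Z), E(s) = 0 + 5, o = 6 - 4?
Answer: -67/10 ≈ -6.7000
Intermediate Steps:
o = 2
E(s) = 5
V(Z) = 1/(2*Z)
J(k, I) = I*k
V(E(3))*(J(10, 3*o) - 127) = ((1/2)/5)*((3*2)*10 - 127) = ((1/2)*(1/5))*(6*10 - 127) = (60 - 127)/10 = (1/10)*(-67) = -67/10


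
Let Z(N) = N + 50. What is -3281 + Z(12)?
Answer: -3219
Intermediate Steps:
Z(N) = 50 + N
-3281 + Z(12) = -3281 + (50 + 12) = -3281 + 62 = -3219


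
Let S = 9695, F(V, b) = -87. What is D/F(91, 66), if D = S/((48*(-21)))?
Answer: 1385/12528 ≈ 0.11055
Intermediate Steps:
D = -1385/144 (D = 9695/((48*(-21))) = 9695/(-1008) = 9695*(-1/1008) = -1385/144 ≈ -9.6181)
D/F(91, 66) = -1385/144/(-87) = -1385/144*(-1/87) = 1385/12528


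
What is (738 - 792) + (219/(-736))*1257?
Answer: -315027/736 ≈ -428.03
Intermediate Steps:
(738 - 792) + (219/(-736))*1257 = -54 + (219*(-1/736))*1257 = -54 - 219/736*1257 = -54 - 275283/736 = -315027/736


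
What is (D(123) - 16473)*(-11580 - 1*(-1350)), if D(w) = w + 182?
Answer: 165398640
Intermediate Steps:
D(w) = 182 + w
(D(123) - 16473)*(-11580 - 1*(-1350)) = ((182 + 123) - 16473)*(-11580 - 1*(-1350)) = (305 - 16473)*(-11580 + 1350) = -16168*(-10230) = 165398640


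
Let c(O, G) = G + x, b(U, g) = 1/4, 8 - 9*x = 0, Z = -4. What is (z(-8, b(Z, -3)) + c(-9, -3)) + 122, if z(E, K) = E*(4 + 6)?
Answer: 359/9 ≈ 39.889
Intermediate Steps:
x = 8/9 (x = 8/9 - ⅑*0 = 8/9 + 0 = 8/9 ≈ 0.88889)
b(U, g) = ¼
z(E, K) = 10*E (z(E, K) = E*10 = 10*E)
c(O, G) = 8/9 + G (c(O, G) = G + 8/9 = 8/9 + G)
(z(-8, b(Z, -3)) + c(-9, -3)) + 122 = (10*(-8) + (8/9 - 3)) + 122 = (-80 - 19/9) + 122 = -739/9 + 122 = 359/9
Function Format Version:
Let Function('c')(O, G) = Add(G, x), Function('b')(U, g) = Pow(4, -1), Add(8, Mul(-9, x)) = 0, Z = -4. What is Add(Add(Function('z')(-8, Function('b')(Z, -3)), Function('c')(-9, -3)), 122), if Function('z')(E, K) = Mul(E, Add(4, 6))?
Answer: Rational(359, 9) ≈ 39.889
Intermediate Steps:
x = Rational(8, 9) (x = Add(Rational(8, 9), Mul(Rational(-1, 9), 0)) = Add(Rational(8, 9), 0) = Rational(8, 9) ≈ 0.88889)
Function('b')(U, g) = Rational(1, 4)
Function('z')(E, K) = Mul(10, E) (Function('z')(E, K) = Mul(E, 10) = Mul(10, E))
Function('c')(O, G) = Add(Rational(8, 9), G) (Function('c')(O, G) = Add(G, Rational(8, 9)) = Add(Rational(8, 9), G))
Add(Add(Function('z')(-8, Function('b')(Z, -3)), Function('c')(-9, -3)), 122) = Add(Add(Mul(10, -8), Add(Rational(8, 9), -3)), 122) = Add(Add(-80, Rational(-19, 9)), 122) = Add(Rational(-739, 9), 122) = Rational(359, 9)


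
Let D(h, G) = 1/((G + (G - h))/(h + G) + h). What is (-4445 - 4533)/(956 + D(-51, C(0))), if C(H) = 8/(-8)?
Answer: -12124789/1291052 ≈ -9.3914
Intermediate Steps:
C(H) = -1 (C(H) = 8*(-⅛) = -1)
D(h, G) = 1/(h + (-h + 2*G)/(G + h)) (D(h, G) = 1/((-h + 2*G)/(G + h) + h) = 1/(h + (-h + 2*G)/(G + h)))
(-4445 - 4533)/(956 + D(-51, C(0))) = (-4445 - 4533)/(956 + (-1 - 51)/((-51)² - 1*(-51) + 2*(-1) - 1*(-51))) = -8978/(956 - 52/(2601 + 51 - 2 + 51)) = -8978/(956 - 52/2701) = -8978/2582104/2701 = -8978*2701/2582104 = -12124789/1291052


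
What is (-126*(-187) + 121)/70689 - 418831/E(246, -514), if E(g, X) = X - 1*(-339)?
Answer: 4230127012/1767225 ≈ 2393.7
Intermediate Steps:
E(g, X) = 339 + X (E(g, X) = X + 339 = 339 + X)
(-126*(-187) + 121)/70689 - 418831/E(246, -514) = (-126*(-187) + 121)/70689 - 418831/(339 - 514) = (23562 + 121)*(1/70689) - 418831/(-175) = 23683*(1/70689) - 418831*(-1/175) = 23683/70689 + 59833/25 = 4230127012/1767225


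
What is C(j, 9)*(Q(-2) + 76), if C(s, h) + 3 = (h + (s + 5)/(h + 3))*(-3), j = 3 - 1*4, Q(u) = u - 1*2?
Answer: -2232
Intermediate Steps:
Q(u) = -2 + u (Q(u) = u - 2 = -2 + u)
j = -1 (j = 3 - 4 = -1)
C(s, h) = -3 - 3*h - 3*(5 + s)/(3 + h) (C(s, h) = -3 + (h + (s + 5)/(h + 3))*(-3) = -3 + (h + (5 + s)/(3 + h))*(-3) = -3 + (-3*h - 3*(5 + s)/(3 + h)) = -3 - 3*h - 3*(5 + s)/(3 + h))
C(j, 9)*(Q(-2) + 76) = (3*(-8 - 1*(-1) - 1*9² - 4*9)/(3 + 9))*((-2 - 2) + 76) = (3*(-8 + 1 - 1*81 - 36)/12)*(-4 + 76) = (3*(1/12)*(-8 + 1 - 81 - 36))*72 = (3*(1/12)*(-124))*72 = -31*72 = -2232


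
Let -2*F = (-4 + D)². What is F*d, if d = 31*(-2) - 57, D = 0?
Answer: 952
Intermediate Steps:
F = -8 (F = -(-4 + 0)²/2 = -½*(-4)² = -½*16 = -8)
d = -119 (d = -62 - 57 = -119)
F*d = -8*(-119) = 952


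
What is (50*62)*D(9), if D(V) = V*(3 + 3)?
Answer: 167400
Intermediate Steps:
D(V) = 6*V (D(V) = V*6 = 6*V)
(50*62)*D(9) = (50*62)*(6*9) = 3100*54 = 167400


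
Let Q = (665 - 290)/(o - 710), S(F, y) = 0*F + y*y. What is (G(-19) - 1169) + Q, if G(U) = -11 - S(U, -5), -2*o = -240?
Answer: -142265/118 ≈ -1205.6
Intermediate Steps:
o = 120 (o = -½*(-240) = 120)
S(F, y) = y² (S(F, y) = 0 + y² = y²)
Q = -75/118 (Q = (665 - 290)/(120 - 710) = 375/(-590) = 375*(-1/590) = -75/118 ≈ -0.63559)
G(U) = -36 (G(U) = -11 - 1*(-5)² = -11 - 1*25 = -11 - 25 = -36)
(G(-19) - 1169) + Q = (-36 - 1169) - 75/118 = -1205 - 75/118 = -142265/118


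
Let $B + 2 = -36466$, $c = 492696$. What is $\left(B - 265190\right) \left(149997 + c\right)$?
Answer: $-193873484994$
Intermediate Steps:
$B = -36468$ ($B = -2 - 36466 = -36468$)
$\left(B - 265190\right) \left(149997 + c\right) = \left(-36468 - 265190\right) \left(149997 + 492696\right) = \left(-301658\right) 642693 = -193873484994$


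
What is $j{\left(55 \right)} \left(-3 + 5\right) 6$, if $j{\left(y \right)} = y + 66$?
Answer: $1452$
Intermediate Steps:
$j{\left(y \right)} = 66 + y$
$j{\left(55 \right)} \left(-3 + 5\right) 6 = \left(66 + 55\right) \left(-3 + 5\right) 6 = 121 \cdot 2 \cdot 6 = 121 \cdot 12 = 1452$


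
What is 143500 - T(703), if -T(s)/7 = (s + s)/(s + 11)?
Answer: 7319203/51 ≈ 1.4351e+5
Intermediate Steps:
T(s) = -14*s/(11 + s) (T(s) = -7*(s + s)/(s + 11) = -7*2*s/(11 + s) = -14*s/(11 + s))
143500 - T(703) = 143500 - (-14)*703/(11 + 703) = 143500 - (-14)*703/714 = 143500 - 1*(-703/51) = 143500 + 703/51 = 7319203/51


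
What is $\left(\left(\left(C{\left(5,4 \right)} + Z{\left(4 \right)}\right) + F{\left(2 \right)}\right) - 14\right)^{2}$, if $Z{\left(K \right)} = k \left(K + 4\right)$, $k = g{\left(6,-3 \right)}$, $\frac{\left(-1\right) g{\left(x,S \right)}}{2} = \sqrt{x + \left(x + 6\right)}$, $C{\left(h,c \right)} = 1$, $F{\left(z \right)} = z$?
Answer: $4729 + 1056 \sqrt{2} \approx 6222.4$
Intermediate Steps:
$g{\left(x,S \right)} = - 2 \sqrt{6 + 2 x}$ ($g{\left(x,S \right)} = - 2 \sqrt{x + \left(x + 6\right)} = - 2 \sqrt{x + \left(6 + x\right)} = - 2 \sqrt{6 + 2 x}$)
$k = - 6 \sqrt{2}$ ($k = - 2 \sqrt{6 + 2 \cdot 6} = - 2 \sqrt{6 + 12} = - 2 \sqrt{18} = - 2 \cdot 3 \sqrt{2} = - 6 \sqrt{2} \approx -8.4853$)
$Z{\left(K \right)} = - 6 \sqrt{2} \left(4 + K\right)$ ($Z{\left(K \right)} = - 6 \sqrt{2} \left(K + 4\right) = - 6 \sqrt{2} \left(4 + K\right)$)
$\left(\left(\left(C{\left(5,4 \right)} + Z{\left(4 \right)}\right) + F{\left(2 \right)}\right) - 14\right)^{2} = \left(\left(\left(1 + 6 \sqrt{2} \left(-4 - 4\right)\right) + 2\right) - 14\right)^{2} = \left(\left(\left(1 + 6 \sqrt{2} \left(-8\right)\right) + 2\right) - 14\right)^{2} = \left(\left(\left(1 - 48 \sqrt{2}\right) + 2\right) - 14\right)^{2} = \left(\left(3 - 48 \sqrt{2}\right) - 14\right)^{2} = \left(-11 - 48 \sqrt{2}\right)^{2}$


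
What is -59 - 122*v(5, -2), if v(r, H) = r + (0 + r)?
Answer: -1279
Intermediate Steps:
v(r, H) = 2*r (v(r, H) = r + r = 2*r)
-59 - 122*v(5, -2) = -59 - 244*5 = -59 - 122*10 = -59 - 1220 = -1279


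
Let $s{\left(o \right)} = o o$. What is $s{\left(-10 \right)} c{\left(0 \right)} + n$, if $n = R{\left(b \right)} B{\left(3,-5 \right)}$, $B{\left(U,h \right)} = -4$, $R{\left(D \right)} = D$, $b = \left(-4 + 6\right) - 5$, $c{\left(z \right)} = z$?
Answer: $12$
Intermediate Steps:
$b = -3$ ($b = 2 - 5 = -3$)
$n = 12$ ($n = \left(-3\right) \left(-4\right) = 12$)
$s{\left(o \right)} = o^{2}$
$s{\left(-10 \right)} c{\left(0 \right)} + n = \left(-10\right)^{2} \cdot 0 + 12 = 100 \cdot 0 + 12 = 0 + 12 = 12$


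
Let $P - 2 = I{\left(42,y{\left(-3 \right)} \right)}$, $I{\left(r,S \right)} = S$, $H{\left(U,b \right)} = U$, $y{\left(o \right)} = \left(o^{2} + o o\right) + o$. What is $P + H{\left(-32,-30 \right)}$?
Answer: $-15$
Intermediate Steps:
$y{\left(o \right)} = o + 2 o^{2}$ ($y{\left(o \right)} = \left(o^{2} + o^{2}\right) + o = 2 o^{2} + o = o + 2 o^{2}$)
$P = 17$ ($P = 2 - 3 \left(1 + 2 \left(-3\right)\right) = 2 - 3 \left(1 - 6\right) = 2 - -15 = 2 + 15 = 17$)
$P + H{\left(-32,-30 \right)} = 17 - 32 = -15$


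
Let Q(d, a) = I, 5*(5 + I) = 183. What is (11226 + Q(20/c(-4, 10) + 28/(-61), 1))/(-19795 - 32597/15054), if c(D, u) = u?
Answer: -847359552/1490132635 ≈ -0.56865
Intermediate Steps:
I = 158/5 (I = -5 + (⅕)*183 = -5 + 183/5 = 158/5 ≈ 31.600)
Q(d, a) = 158/5
(11226 + Q(20/c(-4, 10) + 28/(-61), 1))/(-19795 - 32597/15054) = (11226 + 158/5)/(-19795 - 32597/15054) = 56288/(5*(-19795 - 32597*1/15054)) = 56288/(5*(-19795 - 32597/15054)) = 56288/(5*(-298026527/15054)) = (56288/5)*(-15054/298026527) = -847359552/1490132635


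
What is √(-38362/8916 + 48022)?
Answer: √954292385910/4458 ≈ 219.13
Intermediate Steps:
√(-38362/8916 + 48022) = √(-38362*1/8916 + 48022) = √(-19181/4458 + 48022) = √(214062895/4458) = √954292385910/4458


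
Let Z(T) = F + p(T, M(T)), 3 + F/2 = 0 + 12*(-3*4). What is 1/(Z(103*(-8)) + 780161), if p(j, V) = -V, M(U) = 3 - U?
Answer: 1/779040 ≈ 1.2836e-6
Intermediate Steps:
F = -294 (F = -6 + 2*(0 + 12*(-3*4)) = -6 + 2*(0 + 12*(-12)) = -6 + 2*(0 - 144) = -6 + 2*(-144) = -6 - 288 = -294)
Z(T) = -297 + T (Z(T) = -294 - (3 - T) = -294 + (-3 + T) = -297 + T)
1/(Z(103*(-8)) + 780161) = 1/((-297 + 103*(-8)) + 780161) = 1/((-297 - 824) + 780161) = 1/(-1121 + 780161) = 1/779040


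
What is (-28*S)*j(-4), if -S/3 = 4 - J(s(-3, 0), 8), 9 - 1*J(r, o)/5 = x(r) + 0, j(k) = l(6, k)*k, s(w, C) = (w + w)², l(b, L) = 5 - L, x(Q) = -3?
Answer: 169344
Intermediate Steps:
s(w, C) = 4*w² (s(w, C) = (2*w)² = 4*w²)
j(k) = k*(5 - k) (j(k) = (5 - k)*k = k*(5 - k))
J(r, o) = 60 (J(r, o) = 45 - 5*(-3 + 0) = 45 - 5*(-3) = 45 + 15 = 60)
S = 168 (S = -3*(4 - 1*60) = -3*(4 - 60) = -3*(-56) = 168)
(-28*S)*j(-4) = (-28*168)*(-4*(5 - 1*(-4))) = -(-18816)*(5 + 4) = -(-18816)*9 = -4704*(-36) = 169344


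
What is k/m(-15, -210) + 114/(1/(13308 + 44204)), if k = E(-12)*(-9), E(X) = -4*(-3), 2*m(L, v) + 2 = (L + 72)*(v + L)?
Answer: 84098532552/12827 ≈ 6.5564e+6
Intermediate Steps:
m(L, v) = -1 + (72 + L)*(L + v)/2 (m(L, v) = -1 + ((L + 72)*(v + L))/2 = -1 + ((72 + L)*(L + v))/2 = -1 + (72 + L)*(L + v)/2)
E(X) = 12
k = -108 (k = 12*(-9) = -108)
k/m(-15, -210) + 114/(1/(13308 + 44204)) = -108/(-1 + (½)*(-15)² + 36*(-15) + 36*(-210) + (½)*(-15)*(-210)) + 114/(1/(13308 + 44204)) = -108/(-1 + (½)*225 - 540 - 7560 + 1575) + 114/(1/57512) = -108/(-1 + 225/2 - 540 - 7560 + 1575) + 114/(1/57512) = -108/(-12827/2) + 114*57512 = -108*(-2/12827) + 6556368 = 216/12827 + 6556368 = 84098532552/12827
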